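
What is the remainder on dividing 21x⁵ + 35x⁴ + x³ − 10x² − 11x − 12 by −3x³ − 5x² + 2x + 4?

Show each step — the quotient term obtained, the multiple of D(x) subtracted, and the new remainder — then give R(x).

R(x) = −7x² − x + 8

Step 1: lead(21x⁵ + 35x⁴ + x³ − 10x² − 11x − 12) ÷ lead(D) = 21x⁵ ÷ −3x³ = −7x². Subtract (−7x²)·D = 21x⁵ + 35x⁴ − 14x³ − 28x². Remainder: 15x³ + 18x² − 11x − 12.
Step 2: lead(15x³ + 18x² − 11x − 12) ÷ lead(D) = 15x³ ÷ −3x³ = −5. Subtract (−5)·D = 15x³ + 25x² − 10x − 20. Remainder: −7x² − x + 8.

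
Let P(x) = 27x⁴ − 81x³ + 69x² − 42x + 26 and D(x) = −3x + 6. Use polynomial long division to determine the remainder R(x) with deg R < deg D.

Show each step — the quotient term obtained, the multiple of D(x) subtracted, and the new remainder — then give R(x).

Step 1: lead(27x⁴ − 81x³ + 69x² − 42x + 26) ÷ lead(D) = 27x⁴ ÷ −3x = −9x³. Subtract (−9x³)·D = 27x⁴ − 54x³. Remainder: −27x³ + 69x² − 42x + 26.
Step 2: lead(−27x³ + 69x² − 42x + 26) ÷ lead(D) = −27x³ ÷ −3x = 9x². Subtract (9x²)·D = −27x³ + 54x². Remainder: 15x² − 42x + 26.
Step 3: lead(15x² − 42x + 26) ÷ lead(D) = 15x² ÷ −3x = −5x. Subtract (−5x)·D = 15x² − 30x. Remainder: −12x + 26.
Step 4: lead(−12x + 26) ÷ lead(D) = −12x ÷ −3x = 4. Subtract (4)·D = −12x + 24. Remainder: 2.

R(x) = 2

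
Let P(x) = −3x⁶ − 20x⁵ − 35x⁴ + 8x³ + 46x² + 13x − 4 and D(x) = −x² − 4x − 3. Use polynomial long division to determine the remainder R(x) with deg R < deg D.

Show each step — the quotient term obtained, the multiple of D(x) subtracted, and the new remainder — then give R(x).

R(x) = 5x + 8

Step 1: lead(−3x⁶ − 20x⁵ − 35x⁴ + 8x³ + 46x² + 13x − 4) ÷ lead(D) = −3x⁶ ÷ −x² = 3x⁴. Subtract (3x⁴)·D = −3x⁶ − 12x⁵ − 9x⁴. Remainder: −8x⁵ − 26x⁴ + 8x³ + 46x² + 13x − 4.
Step 2: lead(−8x⁵ − 26x⁴ + 8x³ + 46x² + 13x − 4) ÷ lead(D) = −8x⁵ ÷ −x² = 8x³. Subtract (8x³)·D = −8x⁵ − 32x⁴ − 24x³. Remainder: 6x⁴ + 32x³ + 46x² + 13x − 4.
Step 3: lead(6x⁴ + 32x³ + 46x² + 13x − 4) ÷ lead(D) = 6x⁴ ÷ −x² = −6x². Subtract (−6x²)·D = 6x⁴ + 24x³ + 18x². Remainder: 8x³ + 28x² + 13x − 4.
Step 4: lead(8x³ + 28x² + 13x − 4) ÷ lead(D) = 8x³ ÷ −x² = −8x. Subtract (−8x)·D = 8x³ + 32x² + 24x. Remainder: −4x² − 11x − 4.
Step 5: lead(−4x² − 11x − 4) ÷ lead(D) = −4x² ÷ −x² = 4. Subtract (4)·D = −4x² − 16x − 12. Remainder: 5x + 8.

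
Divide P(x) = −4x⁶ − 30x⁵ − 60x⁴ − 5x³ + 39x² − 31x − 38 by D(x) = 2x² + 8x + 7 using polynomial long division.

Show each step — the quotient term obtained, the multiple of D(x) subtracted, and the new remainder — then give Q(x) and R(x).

Step 1: lead(−4x⁶ − 30x⁵ − 60x⁴ − 5x³ + 39x² − 31x − 38) ÷ lead(D) = −4x⁶ ÷ 2x² = −2x⁴. Subtract (−2x⁴)·D = −4x⁶ − 16x⁵ − 14x⁴. Remainder: −14x⁵ − 46x⁴ − 5x³ + 39x² − 31x − 38.
Step 2: lead(−14x⁵ − 46x⁴ − 5x³ + 39x² − 31x − 38) ÷ lead(D) = −14x⁵ ÷ 2x² = −7x³. Subtract (−7x³)·D = −14x⁵ − 56x⁴ − 49x³. Remainder: 10x⁴ + 44x³ + 39x² − 31x − 38.
Step 3: lead(10x⁴ + 44x³ + 39x² − 31x − 38) ÷ lead(D) = 10x⁴ ÷ 2x² = 5x². Subtract (5x²)·D = 10x⁴ + 40x³ + 35x². Remainder: 4x³ + 4x² − 31x − 38.
Step 4: lead(4x³ + 4x² − 31x − 38) ÷ lead(D) = 4x³ ÷ 2x² = 2x. Subtract (2x)·D = 4x³ + 16x² + 14x. Remainder: −12x² − 45x − 38.
Step 5: lead(−12x² − 45x − 38) ÷ lead(D) = −12x² ÷ 2x² = −6. Subtract (−6)·D = −12x² − 48x − 42. Remainder: 3x + 4.

Q(x) = −2x⁴ − 7x³ + 5x² + 2x − 6; R(x) = 3x + 4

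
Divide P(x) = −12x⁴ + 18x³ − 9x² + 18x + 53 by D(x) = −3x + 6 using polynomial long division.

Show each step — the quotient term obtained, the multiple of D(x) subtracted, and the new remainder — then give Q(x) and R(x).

Step 1: lead(−12x⁴ + 18x³ − 9x² + 18x + 53) ÷ lead(D) = −12x⁴ ÷ −3x = 4x³. Subtract (4x³)·D = −12x⁴ + 24x³. Remainder: −6x³ − 9x² + 18x + 53.
Step 2: lead(−6x³ − 9x² + 18x + 53) ÷ lead(D) = −6x³ ÷ −3x = 2x². Subtract (2x²)·D = −6x³ + 12x². Remainder: −21x² + 18x + 53.
Step 3: lead(−21x² + 18x + 53) ÷ lead(D) = −21x² ÷ −3x = 7x. Subtract (7x)·D = −21x² + 42x. Remainder: −24x + 53.
Step 4: lead(−24x + 53) ÷ lead(D) = −24x ÷ −3x = 8. Subtract (8)·D = −24x + 48. Remainder: 5.

Q(x) = 4x³ + 2x² + 7x + 8; R(x) = 5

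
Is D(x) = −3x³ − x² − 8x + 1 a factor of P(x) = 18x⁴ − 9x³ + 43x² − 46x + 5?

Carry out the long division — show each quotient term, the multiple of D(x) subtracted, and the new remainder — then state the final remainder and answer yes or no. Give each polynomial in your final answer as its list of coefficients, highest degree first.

Step 1: lead(18x⁴ − 9x³ + 43x² − 46x + 5) ÷ lead(D) = 18x⁴ ÷ −3x³ = −6x. Subtract (−6x)·D = 18x⁴ + 6x³ + 48x² − 6x. Remainder: −15x³ − 5x² − 40x + 5.
Step 2: lead(−15x³ − 5x² − 40x + 5) ÷ lead(D) = −15x³ ÷ −3x³ = 5. Subtract (5)·D = −15x³ − 5x² − 40x + 5. Remainder: 0.

R = [0], so D(x) is a factor of P(x). yes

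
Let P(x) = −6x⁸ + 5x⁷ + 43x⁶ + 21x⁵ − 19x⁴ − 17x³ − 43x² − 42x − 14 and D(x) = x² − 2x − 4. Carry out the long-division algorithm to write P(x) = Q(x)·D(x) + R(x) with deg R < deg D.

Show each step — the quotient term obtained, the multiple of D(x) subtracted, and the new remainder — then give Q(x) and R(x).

Q(x) = −6x⁶ − 7x⁵ + 5x⁴ + 3x³ + 7x² + 9x + 3; R(x) = −2

Step 1: lead(−6x⁸ + 5x⁷ + 43x⁶ + 21x⁵ − 19x⁴ − 17x³ − 43x² − 42x − 14) ÷ lead(D) = −6x⁸ ÷ x² = −6x⁶. Subtract (−6x⁶)·D = −6x⁸ + 12x⁷ + 24x⁶. Remainder: −7x⁷ + 19x⁶ + 21x⁵ − 19x⁴ − 17x³ − 43x² − 42x − 14.
Step 2: lead(−7x⁷ + 19x⁶ + 21x⁵ − 19x⁴ − 17x³ − 43x² − 42x − 14) ÷ lead(D) = −7x⁷ ÷ x² = −7x⁵. Subtract (−7x⁵)·D = −7x⁷ + 14x⁶ + 28x⁵. Remainder: 5x⁶ − 7x⁵ − 19x⁴ − 17x³ − 43x² − 42x − 14.
Step 3: lead(5x⁶ − 7x⁵ − 19x⁴ − 17x³ − 43x² − 42x − 14) ÷ lead(D) = 5x⁶ ÷ x² = 5x⁴. Subtract (5x⁴)·D = 5x⁶ − 10x⁵ − 20x⁴. Remainder: 3x⁵ + x⁴ − 17x³ − 43x² − 42x − 14.
Step 4: lead(3x⁵ + x⁴ − 17x³ − 43x² − 42x − 14) ÷ lead(D) = 3x⁵ ÷ x² = 3x³. Subtract (3x³)·D = 3x⁵ − 6x⁴ − 12x³. Remainder: 7x⁴ − 5x³ − 43x² − 42x − 14.
Step 5: lead(7x⁴ − 5x³ − 43x² − 42x − 14) ÷ lead(D) = 7x⁴ ÷ x² = 7x². Subtract (7x²)·D = 7x⁴ − 14x³ − 28x². Remainder: 9x³ − 15x² − 42x − 14.
Step 6: lead(9x³ − 15x² − 42x − 14) ÷ lead(D) = 9x³ ÷ x² = 9x. Subtract (9x)·D = 9x³ − 18x² − 36x. Remainder: 3x² − 6x − 14.
Step 7: lead(3x² − 6x − 14) ÷ lead(D) = 3x² ÷ x² = 3. Subtract (3)·D = 3x² − 6x − 12. Remainder: −2.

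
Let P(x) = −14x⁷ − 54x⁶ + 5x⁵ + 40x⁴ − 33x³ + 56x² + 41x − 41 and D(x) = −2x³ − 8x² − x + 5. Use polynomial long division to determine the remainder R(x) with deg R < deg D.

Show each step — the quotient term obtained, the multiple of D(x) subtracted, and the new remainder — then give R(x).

R(x) = 2x + 4

Step 1: lead(−14x⁷ − 54x⁶ + 5x⁵ + 40x⁴ − 33x³ + 56x² + 41x − 41) ÷ lead(D) = −14x⁷ ÷ −2x³ = 7x⁴. Subtract (7x⁴)·D = −14x⁷ − 56x⁶ − 7x⁵ + 35x⁴. Remainder: 2x⁶ + 12x⁵ + 5x⁴ − 33x³ + 56x² + 41x − 41.
Step 2: lead(2x⁶ + 12x⁵ + 5x⁴ − 33x³ + 56x² + 41x − 41) ÷ lead(D) = 2x⁶ ÷ −2x³ = −x³. Subtract (−x³)·D = 2x⁶ + 8x⁵ + x⁴ − 5x³. Remainder: 4x⁵ + 4x⁴ − 28x³ + 56x² + 41x − 41.
Step 3: lead(4x⁵ + 4x⁴ − 28x³ + 56x² + 41x − 41) ÷ lead(D) = 4x⁵ ÷ −2x³ = −2x². Subtract (−2x²)·D = 4x⁵ + 16x⁴ + 2x³ − 10x². Remainder: −12x⁴ − 30x³ + 66x² + 41x − 41.
Step 4: lead(−12x⁴ − 30x³ + 66x² + 41x − 41) ÷ lead(D) = −12x⁴ ÷ −2x³ = 6x. Subtract (6x)·D = −12x⁴ − 48x³ − 6x² + 30x. Remainder: 18x³ + 72x² + 11x − 41.
Step 5: lead(18x³ + 72x² + 11x − 41) ÷ lead(D) = 18x³ ÷ −2x³ = −9. Subtract (−9)·D = 18x³ + 72x² + 9x − 45. Remainder: 2x + 4.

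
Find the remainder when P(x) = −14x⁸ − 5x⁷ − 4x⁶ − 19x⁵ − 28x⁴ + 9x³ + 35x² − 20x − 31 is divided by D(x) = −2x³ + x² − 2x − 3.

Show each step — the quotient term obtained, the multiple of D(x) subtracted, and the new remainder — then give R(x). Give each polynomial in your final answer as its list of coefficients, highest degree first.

R = [9, 5, -7]

Step 1: lead(−14x⁸ − 5x⁷ − 4x⁶ − 19x⁵ − 28x⁴ + 9x³ + 35x² − 20x − 31) ÷ lead(D) = −14x⁸ ÷ −2x³ = 7x⁵. Subtract (7x⁵)·D = −14x⁸ + 7x⁷ − 14x⁶ − 21x⁵. Remainder: −12x⁷ + 10x⁶ + 2x⁵ − 28x⁴ + 9x³ + 35x² − 20x − 31.
Step 2: lead(−12x⁷ + 10x⁶ + 2x⁵ − 28x⁴ + 9x³ + 35x² − 20x − 31) ÷ lead(D) = −12x⁷ ÷ −2x³ = 6x⁴. Subtract (6x⁴)·D = −12x⁷ + 6x⁶ − 12x⁵ − 18x⁴. Remainder: 4x⁶ + 14x⁵ − 10x⁴ + 9x³ + 35x² − 20x − 31.
Step 3: lead(4x⁶ + 14x⁵ − 10x⁴ + 9x³ + 35x² − 20x − 31) ÷ lead(D) = 4x⁶ ÷ −2x³ = −2x³. Subtract (−2x³)·D = 4x⁶ − 2x⁵ + 4x⁴ + 6x³. Remainder: 16x⁵ − 14x⁴ + 3x³ + 35x² − 20x − 31.
Step 4: lead(16x⁵ − 14x⁴ + 3x³ + 35x² − 20x − 31) ÷ lead(D) = 16x⁵ ÷ −2x³ = −8x². Subtract (−8x²)·D = 16x⁵ − 8x⁴ + 16x³ + 24x². Remainder: −6x⁴ − 13x³ + 11x² − 20x − 31.
Step 5: lead(−6x⁴ − 13x³ + 11x² − 20x − 31) ÷ lead(D) = −6x⁴ ÷ −2x³ = 3x. Subtract (3x)·D = −6x⁴ + 3x³ − 6x² − 9x. Remainder: −16x³ + 17x² − 11x − 31.
Step 6: lead(−16x³ + 17x² − 11x − 31) ÷ lead(D) = −16x³ ÷ −2x³ = 8. Subtract (8)·D = −16x³ + 8x² − 16x − 24. Remainder: 9x² + 5x − 7.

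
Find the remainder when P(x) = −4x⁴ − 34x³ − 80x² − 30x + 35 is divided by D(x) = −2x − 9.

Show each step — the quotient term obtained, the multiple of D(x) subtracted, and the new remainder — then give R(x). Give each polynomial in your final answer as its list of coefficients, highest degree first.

R = [8]

Step 1: lead(−4x⁴ − 34x³ − 80x² − 30x + 35) ÷ lead(D) = −4x⁴ ÷ −2x = 2x³. Subtract (2x³)·D = −4x⁴ − 18x³. Remainder: −16x³ − 80x² − 30x + 35.
Step 2: lead(−16x³ − 80x² − 30x + 35) ÷ lead(D) = −16x³ ÷ −2x = 8x². Subtract (8x²)·D = −16x³ − 72x². Remainder: −8x² − 30x + 35.
Step 3: lead(−8x² − 30x + 35) ÷ lead(D) = −8x² ÷ −2x = 4x. Subtract (4x)·D = −8x² − 36x. Remainder: 6x + 35.
Step 4: lead(6x + 35) ÷ lead(D) = 6x ÷ −2x = −3. Subtract (−3)·D = 6x + 27. Remainder: 8.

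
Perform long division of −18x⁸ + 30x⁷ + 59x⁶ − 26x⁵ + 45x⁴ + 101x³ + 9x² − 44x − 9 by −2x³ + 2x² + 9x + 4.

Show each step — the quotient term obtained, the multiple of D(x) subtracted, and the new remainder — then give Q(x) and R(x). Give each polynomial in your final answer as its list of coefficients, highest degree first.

Q = [9, -6, 5, 9, -3, -3]; R = [6, -5, 3]

Step 1: lead(−18x⁸ + 30x⁷ + 59x⁶ − 26x⁵ + 45x⁴ + 101x³ + 9x² − 44x − 9) ÷ lead(D) = −18x⁸ ÷ −2x³ = 9x⁵. Subtract (9x⁵)·D = −18x⁸ + 18x⁷ + 81x⁶ + 36x⁵. Remainder: 12x⁷ − 22x⁶ − 62x⁵ + 45x⁴ + 101x³ + 9x² − 44x − 9.
Step 2: lead(12x⁷ − 22x⁶ − 62x⁵ + 45x⁴ + 101x³ + 9x² − 44x − 9) ÷ lead(D) = 12x⁷ ÷ −2x³ = −6x⁴. Subtract (−6x⁴)·D = 12x⁷ − 12x⁶ − 54x⁵ − 24x⁴. Remainder: −10x⁶ − 8x⁵ + 69x⁴ + 101x³ + 9x² − 44x − 9.
Step 3: lead(−10x⁶ − 8x⁵ + 69x⁴ + 101x³ + 9x² − 44x − 9) ÷ lead(D) = −10x⁶ ÷ −2x³ = 5x³. Subtract (5x³)·D = −10x⁶ + 10x⁵ + 45x⁴ + 20x³. Remainder: −18x⁵ + 24x⁴ + 81x³ + 9x² − 44x − 9.
Step 4: lead(−18x⁵ + 24x⁴ + 81x³ + 9x² − 44x − 9) ÷ lead(D) = −18x⁵ ÷ −2x³ = 9x². Subtract (9x²)·D = −18x⁵ + 18x⁴ + 81x³ + 36x². Remainder: 6x⁴ − 27x² − 44x − 9.
Step 5: lead(6x⁴ − 27x² − 44x − 9) ÷ lead(D) = 6x⁴ ÷ −2x³ = −3x. Subtract (−3x)·D = 6x⁴ − 6x³ − 27x² − 12x. Remainder: 6x³ − 32x − 9.
Step 6: lead(6x³ − 32x − 9) ÷ lead(D) = 6x³ ÷ −2x³ = −3. Subtract (−3)·D = 6x³ − 6x² − 27x − 12. Remainder: 6x² − 5x + 3.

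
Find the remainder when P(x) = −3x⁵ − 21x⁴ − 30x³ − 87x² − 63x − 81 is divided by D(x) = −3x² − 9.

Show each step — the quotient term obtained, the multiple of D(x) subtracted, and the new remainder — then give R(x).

Step 1: lead(−3x⁵ − 21x⁴ − 30x³ − 87x² − 63x − 81) ÷ lead(D) = −3x⁵ ÷ −3x² = x³. Subtract (x³)·D = −3x⁵ − 9x³. Remainder: −21x⁴ − 21x³ − 87x² − 63x − 81.
Step 2: lead(−21x⁴ − 21x³ − 87x² − 63x − 81) ÷ lead(D) = −21x⁴ ÷ −3x² = 7x². Subtract (7x²)·D = −21x⁴ − 63x². Remainder: −21x³ − 24x² − 63x − 81.
Step 3: lead(−21x³ − 24x² − 63x − 81) ÷ lead(D) = −21x³ ÷ −3x² = 7x. Subtract (7x)·D = −21x³ − 63x. Remainder: −24x² − 81.
Step 4: lead(−24x² − 81) ÷ lead(D) = −24x² ÷ −3x² = 8. Subtract (8)·D = −24x² − 72. Remainder: −9.

R(x) = −9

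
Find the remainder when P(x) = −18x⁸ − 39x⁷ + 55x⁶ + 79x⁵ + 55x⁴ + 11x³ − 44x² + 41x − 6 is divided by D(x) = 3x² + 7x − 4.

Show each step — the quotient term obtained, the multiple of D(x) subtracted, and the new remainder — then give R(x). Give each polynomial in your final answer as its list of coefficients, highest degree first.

R = [8, 6]

Step 1: lead(−18x⁸ − 39x⁷ + 55x⁶ + 79x⁵ + 55x⁴ + 11x³ − 44x² + 41x − 6) ÷ lead(D) = −18x⁸ ÷ 3x² = −6x⁶. Subtract (−6x⁶)·D = −18x⁸ − 42x⁷ + 24x⁶. Remainder: 3x⁷ + 31x⁶ + 79x⁵ + 55x⁴ + 11x³ − 44x² + 41x − 6.
Step 2: lead(3x⁷ + 31x⁶ + 79x⁵ + 55x⁴ + 11x³ − 44x² + 41x − 6) ÷ lead(D) = 3x⁷ ÷ 3x² = x⁵. Subtract (x⁵)·D = 3x⁷ + 7x⁶ − 4x⁵. Remainder: 24x⁶ + 83x⁵ + 55x⁴ + 11x³ − 44x² + 41x − 6.
Step 3: lead(24x⁶ + 83x⁵ + 55x⁴ + 11x³ − 44x² + 41x − 6) ÷ lead(D) = 24x⁶ ÷ 3x² = 8x⁴. Subtract (8x⁴)·D = 24x⁶ + 56x⁵ − 32x⁴. Remainder: 27x⁵ + 87x⁴ + 11x³ − 44x² + 41x − 6.
Step 4: lead(27x⁵ + 87x⁴ + 11x³ − 44x² + 41x − 6) ÷ lead(D) = 27x⁵ ÷ 3x² = 9x³. Subtract (9x³)·D = 27x⁵ + 63x⁴ − 36x³. Remainder: 24x⁴ + 47x³ − 44x² + 41x − 6.
Step 5: lead(24x⁴ + 47x³ − 44x² + 41x − 6) ÷ lead(D) = 24x⁴ ÷ 3x² = 8x². Subtract (8x²)·D = 24x⁴ + 56x³ − 32x². Remainder: −9x³ − 12x² + 41x − 6.
Step 6: lead(−9x³ − 12x² + 41x − 6) ÷ lead(D) = −9x³ ÷ 3x² = −3x. Subtract (−3x)·D = −9x³ − 21x² + 12x. Remainder: 9x² + 29x − 6.
Step 7: lead(9x² + 29x − 6) ÷ lead(D) = 9x² ÷ 3x² = 3. Subtract (3)·D = 9x² + 21x − 12. Remainder: 8x + 6.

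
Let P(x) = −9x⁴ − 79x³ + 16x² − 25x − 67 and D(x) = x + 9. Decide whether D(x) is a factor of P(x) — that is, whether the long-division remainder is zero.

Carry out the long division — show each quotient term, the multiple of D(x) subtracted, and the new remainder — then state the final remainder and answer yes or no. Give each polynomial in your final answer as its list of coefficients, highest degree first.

R = [-4], so D(x) is not a factor of P(x). no

Step 1: lead(−9x⁴ − 79x³ + 16x² − 25x − 67) ÷ lead(D) = −9x⁴ ÷ x = −9x³. Subtract (−9x³)·D = −9x⁴ − 81x³. Remainder: 2x³ + 16x² − 25x − 67.
Step 2: lead(2x³ + 16x² − 25x − 67) ÷ lead(D) = 2x³ ÷ x = 2x². Subtract (2x²)·D = 2x³ + 18x². Remainder: −2x² − 25x − 67.
Step 3: lead(−2x² − 25x − 67) ÷ lead(D) = −2x² ÷ x = −2x. Subtract (−2x)·D = −2x² − 18x. Remainder: −7x − 67.
Step 4: lead(−7x − 67) ÷ lead(D) = −7x ÷ x = −7. Subtract (−7)·D = −7x − 63. Remainder: −4.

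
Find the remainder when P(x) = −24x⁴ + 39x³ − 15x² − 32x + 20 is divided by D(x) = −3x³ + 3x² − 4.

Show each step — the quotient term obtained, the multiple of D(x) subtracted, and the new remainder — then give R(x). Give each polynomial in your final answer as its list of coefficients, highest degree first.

R = [0]

Step 1: lead(−24x⁴ + 39x³ − 15x² − 32x + 20) ÷ lead(D) = −24x⁴ ÷ −3x³ = 8x. Subtract (8x)·D = −24x⁴ + 24x³ − 32x. Remainder: 15x³ − 15x² + 20.
Step 2: lead(15x³ − 15x² + 20) ÷ lead(D) = 15x³ ÷ −3x³ = −5. Subtract (−5)·D = 15x³ − 15x² + 20. Remainder: 0.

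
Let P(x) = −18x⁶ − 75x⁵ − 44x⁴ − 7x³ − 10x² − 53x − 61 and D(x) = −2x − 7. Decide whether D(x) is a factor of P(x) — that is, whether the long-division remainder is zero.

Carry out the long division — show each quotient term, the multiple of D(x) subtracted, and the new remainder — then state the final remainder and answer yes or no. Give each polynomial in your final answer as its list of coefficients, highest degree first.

Step 1: lead(−18x⁶ − 75x⁵ − 44x⁴ − 7x³ − 10x² − 53x − 61) ÷ lead(D) = −18x⁶ ÷ −2x = 9x⁵. Subtract (9x⁵)·D = −18x⁶ − 63x⁵. Remainder: −12x⁵ − 44x⁴ − 7x³ − 10x² − 53x − 61.
Step 2: lead(−12x⁵ − 44x⁴ − 7x³ − 10x² − 53x − 61) ÷ lead(D) = −12x⁵ ÷ −2x = 6x⁴. Subtract (6x⁴)·D = −12x⁵ − 42x⁴. Remainder: −2x⁴ − 7x³ − 10x² − 53x − 61.
Step 3: lead(−2x⁴ − 7x³ − 10x² − 53x − 61) ÷ lead(D) = −2x⁴ ÷ −2x = x³. Subtract (x³)·D = −2x⁴ − 7x³. Remainder: −10x² − 53x − 61.
Step 4: lead(−10x² − 53x − 61) ÷ lead(D) = −10x² ÷ −2x = 5x. Subtract (5x)·D = −10x² − 35x. Remainder: −18x − 61.
Step 5: lead(−18x − 61) ÷ lead(D) = −18x ÷ −2x = 9. Subtract (9)·D = −18x − 63. Remainder: 2.

R = [2], so D(x) is not a factor of P(x). no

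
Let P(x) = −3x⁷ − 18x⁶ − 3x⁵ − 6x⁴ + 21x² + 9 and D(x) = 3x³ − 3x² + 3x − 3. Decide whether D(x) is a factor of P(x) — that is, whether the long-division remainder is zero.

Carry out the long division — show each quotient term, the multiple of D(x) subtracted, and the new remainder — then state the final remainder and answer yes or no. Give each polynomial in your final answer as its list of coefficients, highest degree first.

R = [0], so D(x) is a factor of P(x). yes

Step 1: lead(−3x⁷ − 18x⁶ − 3x⁵ − 6x⁴ + 21x² + 9) ÷ lead(D) = −3x⁷ ÷ 3x³ = −x⁴. Subtract (−x⁴)·D = −3x⁷ + 3x⁶ − 3x⁵ + 3x⁴. Remainder: −21x⁶ − 9x⁴ + 21x² + 9.
Step 2: lead(−21x⁶ − 9x⁴ + 21x² + 9) ÷ lead(D) = −21x⁶ ÷ 3x³ = −7x³. Subtract (−7x³)·D = −21x⁶ + 21x⁵ − 21x⁴ + 21x³. Remainder: −21x⁵ + 12x⁴ − 21x³ + 21x² + 9.
Step 3: lead(−21x⁵ + 12x⁴ − 21x³ + 21x² + 9) ÷ lead(D) = −21x⁵ ÷ 3x³ = −7x². Subtract (−7x²)·D = −21x⁵ + 21x⁴ − 21x³ + 21x². Remainder: −9x⁴ + 9.
Step 4: lead(−9x⁴ + 9) ÷ lead(D) = −9x⁴ ÷ 3x³ = −3x. Subtract (−3x)·D = −9x⁴ + 9x³ − 9x² + 9x. Remainder: −9x³ + 9x² − 9x + 9.
Step 5: lead(−9x³ + 9x² − 9x + 9) ÷ lead(D) = −9x³ ÷ 3x³ = −3. Subtract (−3)·D = −9x³ + 9x² − 9x + 9. Remainder: 0.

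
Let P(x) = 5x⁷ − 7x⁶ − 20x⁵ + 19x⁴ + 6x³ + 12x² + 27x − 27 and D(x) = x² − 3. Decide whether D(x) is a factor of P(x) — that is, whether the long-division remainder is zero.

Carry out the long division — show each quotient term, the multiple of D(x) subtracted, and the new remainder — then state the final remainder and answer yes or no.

Step 1: lead(5x⁷ − 7x⁶ − 20x⁵ + 19x⁴ + 6x³ + 12x² + 27x − 27) ÷ lead(D) = 5x⁷ ÷ x² = 5x⁵. Subtract (5x⁵)·D = 5x⁷ − 15x⁵. Remainder: −7x⁶ − 5x⁵ + 19x⁴ + 6x³ + 12x² + 27x − 27.
Step 2: lead(−7x⁶ − 5x⁵ + 19x⁴ + 6x³ + 12x² + 27x − 27) ÷ lead(D) = −7x⁶ ÷ x² = −7x⁴. Subtract (−7x⁴)·D = −7x⁶ + 21x⁴. Remainder: −5x⁵ − 2x⁴ + 6x³ + 12x² + 27x − 27.
Step 3: lead(−5x⁵ − 2x⁴ + 6x³ + 12x² + 27x − 27) ÷ lead(D) = −5x⁵ ÷ x² = −5x³. Subtract (−5x³)·D = −5x⁵ + 15x³. Remainder: −2x⁴ − 9x³ + 12x² + 27x − 27.
Step 4: lead(−2x⁴ − 9x³ + 12x² + 27x − 27) ÷ lead(D) = −2x⁴ ÷ x² = −2x². Subtract (−2x²)·D = −2x⁴ + 6x². Remainder: −9x³ + 6x² + 27x − 27.
Step 5: lead(−9x³ + 6x² + 27x − 27) ÷ lead(D) = −9x³ ÷ x² = −9x. Subtract (−9x)·D = −9x³ + 27x. Remainder: 6x² − 27.
Step 6: lead(6x² − 27) ÷ lead(D) = 6x² ÷ x² = 6. Subtract (6)·D = 6x² − 18. Remainder: −9.

R(x) = −9, so D(x) is not a factor of P(x). no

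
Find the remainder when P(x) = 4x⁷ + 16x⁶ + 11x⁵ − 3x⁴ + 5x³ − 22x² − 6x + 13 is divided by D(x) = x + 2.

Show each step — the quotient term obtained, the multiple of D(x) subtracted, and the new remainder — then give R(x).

Step 1: lead(4x⁷ + 16x⁶ + 11x⁵ − 3x⁴ + 5x³ − 22x² − 6x + 13) ÷ lead(D) = 4x⁷ ÷ x = 4x⁶. Subtract (4x⁶)·D = 4x⁷ + 8x⁶. Remainder: 8x⁶ + 11x⁵ − 3x⁴ + 5x³ − 22x² − 6x + 13.
Step 2: lead(8x⁶ + 11x⁵ − 3x⁴ + 5x³ − 22x² − 6x + 13) ÷ lead(D) = 8x⁶ ÷ x = 8x⁵. Subtract (8x⁵)·D = 8x⁶ + 16x⁵. Remainder: −5x⁵ − 3x⁴ + 5x³ − 22x² − 6x + 13.
Step 3: lead(−5x⁵ − 3x⁴ + 5x³ − 22x² − 6x + 13) ÷ lead(D) = −5x⁵ ÷ x = −5x⁴. Subtract (−5x⁴)·D = −5x⁵ − 10x⁴. Remainder: 7x⁴ + 5x³ − 22x² − 6x + 13.
Step 4: lead(7x⁴ + 5x³ − 22x² − 6x + 13) ÷ lead(D) = 7x⁴ ÷ x = 7x³. Subtract (7x³)·D = 7x⁴ + 14x³. Remainder: −9x³ − 22x² − 6x + 13.
Step 5: lead(−9x³ − 22x² − 6x + 13) ÷ lead(D) = −9x³ ÷ x = −9x². Subtract (−9x²)·D = −9x³ − 18x². Remainder: −4x² − 6x + 13.
Step 6: lead(−4x² − 6x + 13) ÷ lead(D) = −4x² ÷ x = −4x. Subtract (−4x)·D = −4x² − 8x. Remainder: 2x + 13.
Step 7: lead(2x + 13) ÷ lead(D) = 2x ÷ x = 2. Subtract (2)·D = 2x + 4. Remainder: 9.

R(x) = 9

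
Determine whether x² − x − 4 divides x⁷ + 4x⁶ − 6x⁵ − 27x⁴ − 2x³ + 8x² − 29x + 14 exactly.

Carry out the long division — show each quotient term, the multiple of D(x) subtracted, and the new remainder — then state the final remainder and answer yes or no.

R(x) = −7x + 6, so D(x) is not a factor of P(x). no

Step 1: lead(x⁷ + 4x⁶ − 6x⁵ − 27x⁴ − 2x³ + 8x² − 29x + 14) ÷ lead(D) = x⁷ ÷ x² = x⁵. Subtract (x⁵)·D = x⁷ − x⁶ − 4x⁵. Remainder: 5x⁶ − 2x⁵ − 27x⁴ − 2x³ + 8x² − 29x + 14.
Step 2: lead(5x⁶ − 2x⁵ − 27x⁴ − 2x³ + 8x² − 29x + 14) ÷ lead(D) = 5x⁶ ÷ x² = 5x⁴. Subtract (5x⁴)·D = 5x⁶ − 5x⁵ − 20x⁴. Remainder: 3x⁵ − 7x⁴ − 2x³ + 8x² − 29x + 14.
Step 3: lead(3x⁵ − 7x⁴ − 2x³ + 8x² − 29x + 14) ÷ lead(D) = 3x⁵ ÷ x² = 3x³. Subtract (3x³)·D = 3x⁵ − 3x⁴ − 12x³. Remainder: −4x⁴ + 10x³ + 8x² − 29x + 14.
Step 4: lead(−4x⁴ + 10x³ + 8x² − 29x + 14) ÷ lead(D) = −4x⁴ ÷ x² = −4x². Subtract (−4x²)·D = −4x⁴ + 4x³ + 16x². Remainder: 6x³ − 8x² − 29x + 14.
Step 5: lead(6x³ − 8x² − 29x + 14) ÷ lead(D) = 6x³ ÷ x² = 6x. Subtract (6x)·D = 6x³ − 6x² − 24x. Remainder: −2x² − 5x + 14.
Step 6: lead(−2x² − 5x + 14) ÷ lead(D) = −2x² ÷ x² = −2. Subtract (−2)·D = −2x² + 2x + 8. Remainder: −7x + 6.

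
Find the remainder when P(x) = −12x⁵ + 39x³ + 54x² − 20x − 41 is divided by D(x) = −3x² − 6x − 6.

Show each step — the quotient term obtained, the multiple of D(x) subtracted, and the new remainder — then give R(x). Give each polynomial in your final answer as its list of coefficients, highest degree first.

R = [-2, 7]

Step 1: lead(−12x⁵ + 39x³ + 54x² − 20x − 41) ÷ lead(D) = −12x⁵ ÷ −3x² = 4x³. Subtract (4x³)·D = −12x⁵ − 24x⁴ − 24x³. Remainder: 24x⁴ + 63x³ + 54x² − 20x − 41.
Step 2: lead(24x⁴ + 63x³ + 54x² − 20x − 41) ÷ lead(D) = 24x⁴ ÷ −3x² = −8x². Subtract (−8x²)·D = 24x⁴ + 48x³ + 48x². Remainder: 15x³ + 6x² − 20x − 41.
Step 3: lead(15x³ + 6x² − 20x − 41) ÷ lead(D) = 15x³ ÷ −3x² = −5x. Subtract (−5x)·D = 15x³ + 30x² + 30x. Remainder: −24x² − 50x − 41.
Step 4: lead(−24x² − 50x − 41) ÷ lead(D) = −24x² ÷ −3x² = 8. Subtract (8)·D = −24x² − 48x − 48. Remainder: −2x + 7.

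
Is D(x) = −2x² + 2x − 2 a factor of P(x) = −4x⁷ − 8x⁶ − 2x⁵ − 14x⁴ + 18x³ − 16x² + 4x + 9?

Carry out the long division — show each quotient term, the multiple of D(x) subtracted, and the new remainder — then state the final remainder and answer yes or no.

R(x) = −3, so D(x) is not a factor of P(x). no

Step 1: lead(−4x⁷ − 8x⁶ − 2x⁵ − 14x⁴ + 18x³ − 16x² + 4x + 9) ÷ lead(D) = −4x⁷ ÷ −2x² = 2x⁵. Subtract (2x⁵)·D = −4x⁷ + 4x⁶ − 4x⁵. Remainder: −12x⁶ + 2x⁵ − 14x⁴ + 18x³ − 16x² + 4x + 9.
Step 2: lead(−12x⁶ + 2x⁵ − 14x⁴ + 18x³ − 16x² + 4x + 9) ÷ lead(D) = −12x⁶ ÷ −2x² = 6x⁴. Subtract (6x⁴)·D = −12x⁶ + 12x⁵ − 12x⁴. Remainder: −10x⁵ − 2x⁴ + 18x³ − 16x² + 4x + 9.
Step 3: lead(−10x⁵ − 2x⁴ + 18x³ − 16x² + 4x + 9) ÷ lead(D) = −10x⁵ ÷ −2x² = 5x³. Subtract (5x³)·D = −10x⁵ + 10x⁴ − 10x³. Remainder: −12x⁴ + 28x³ − 16x² + 4x + 9.
Step 4: lead(−12x⁴ + 28x³ − 16x² + 4x + 9) ÷ lead(D) = −12x⁴ ÷ −2x² = 6x². Subtract (6x²)·D = −12x⁴ + 12x³ − 12x². Remainder: 16x³ − 4x² + 4x + 9.
Step 5: lead(16x³ − 4x² + 4x + 9) ÷ lead(D) = 16x³ ÷ −2x² = −8x. Subtract (−8x)·D = 16x³ − 16x² + 16x. Remainder: 12x² − 12x + 9.
Step 6: lead(12x² − 12x + 9) ÷ lead(D) = 12x² ÷ −2x² = −6. Subtract (−6)·D = 12x² − 12x + 12. Remainder: −3.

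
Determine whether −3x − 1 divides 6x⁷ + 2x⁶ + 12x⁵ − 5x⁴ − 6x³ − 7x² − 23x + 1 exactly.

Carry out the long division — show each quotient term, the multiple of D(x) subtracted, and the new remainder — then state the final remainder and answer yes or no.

R(x) = 8, so D(x) is not a factor of P(x). no

Step 1: lead(6x⁷ + 2x⁶ + 12x⁵ − 5x⁴ − 6x³ − 7x² − 23x + 1) ÷ lead(D) = 6x⁷ ÷ −3x = −2x⁶. Subtract (−2x⁶)·D = 6x⁷ + 2x⁶. Remainder: 12x⁵ − 5x⁴ − 6x³ − 7x² − 23x + 1.
Step 2: lead(12x⁵ − 5x⁴ − 6x³ − 7x² − 23x + 1) ÷ lead(D) = 12x⁵ ÷ −3x = −4x⁴. Subtract (−4x⁴)·D = 12x⁵ + 4x⁴. Remainder: −9x⁴ − 6x³ − 7x² − 23x + 1.
Step 3: lead(−9x⁴ − 6x³ − 7x² − 23x + 1) ÷ lead(D) = −9x⁴ ÷ −3x = 3x³. Subtract (3x³)·D = −9x⁴ − 3x³. Remainder: −3x³ − 7x² − 23x + 1.
Step 4: lead(−3x³ − 7x² − 23x + 1) ÷ lead(D) = −3x³ ÷ −3x = x². Subtract (x²)·D = −3x³ − x². Remainder: −6x² − 23x + 1.
Step 5: lead(−6x² − 23x + 1) ÷ lead(D) = −6x² ÷ −3x = 2x. Subtract (2x)·D = −6x² − 2x. Remainder: −21x + 1.
Step 6: lead(−21x + 1) ÷ lead(D) = −21x ÷ −3x = 7. Subtract (7)·D = −21x − 7. Remainder: 8.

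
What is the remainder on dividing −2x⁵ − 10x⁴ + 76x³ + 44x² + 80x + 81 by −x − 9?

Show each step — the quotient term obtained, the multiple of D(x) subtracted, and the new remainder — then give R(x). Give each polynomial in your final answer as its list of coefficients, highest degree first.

Step 1: lead(−2x⁵ − 10x⁴ + 76x³ + 44x² + 80x + 81) ÷ lead(D) = −2x⁵ ÷ −x = 2x⁴. Subtract (2x⁴)·D = −2x⁵ − 18x⁴. Remainder: 8x⁴ + 76x³ + 44x² + 80x + 81.
Step 2: lead(8x⁴ + 76x³ + 44x² + 80x + 81) ÷ lead(D) = 8x⁴ ÷ −x = −8x³. Subtract (−8x³)·D = 8x⁴ + 72x³. Remainder: 4x³ + 44x² + 80x + 81.
Step 3: lead(4x³ + 44x² + 80x + 81) ÷ lead(D) = 4x³ ÷ −x = −4x². Subtract (−4x²)·D = 4x³ + 36x². Remainder: 8x² + 80x + 81.
Step 4: lead(8x² + 80x + 81) ÷ lead(D) = 8x² ÷ −x = −8x. Subtract (−8x)·D = 8x² + 72x. Remainder: 8x + 81.
Step 5: lead(8x + 81) ÷ lead(D) = 8x ÷ −x = −8. Subtract (−8)·D = 8x + 72. Remainder: 9.

R = [9]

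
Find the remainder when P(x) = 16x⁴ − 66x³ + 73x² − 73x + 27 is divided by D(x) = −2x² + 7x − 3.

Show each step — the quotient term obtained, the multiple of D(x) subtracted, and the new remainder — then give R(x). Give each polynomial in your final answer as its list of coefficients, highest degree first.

R = [-9, 6]

Step 1: lead(16x⁴ − 66x³ + 73x² − 73x + 27) ÷ lead(D) = 16x⁴ ÷ −2x² = −8x². Subtract (−8x²)·D = 16x⁴ − 56x³ + 24x². Remainder: −10x³ + 49x² − 73x + 27.
Step 2: lead(−10x³ + 49x² − 73x + 27) ÷ lead(D) = −10x³ ÷ −2x² = 5x. Subtract (5x)·D = −10x³ + 35x² − 15x. Remainder: 14x² − 58x + 27.
Step 3: lead(14x² − 58x + 27) ÷ lead(D) = 14x² ÷ −2x² = −7. Subtract (−7)·D = 14x² − 49x + 21. Remainder: −9x + 6.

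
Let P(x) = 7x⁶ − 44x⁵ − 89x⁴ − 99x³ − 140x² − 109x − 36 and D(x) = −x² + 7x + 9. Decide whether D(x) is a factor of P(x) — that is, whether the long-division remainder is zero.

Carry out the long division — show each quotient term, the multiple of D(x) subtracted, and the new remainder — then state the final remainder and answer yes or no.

R(x) = 0, so D(x) is a factor of P(x). yes

Step 1: lead(7x⁶ − 44x⁵ − 89x⁴ − 99x³ − 140x² − 109x − 36) ÷ lead(D) = 7x⁶ ÷ −x² = −7x⁴. Subtract (−7x⁴)·D = 7x⁶ − 49x⁵ − 63x⁴. Remainder: 5x⁵ − 26x⁴ − 99x³ − 140x² − 109x − 36.
Step 2: lead(5x⁵ − 26x⁴ − 99x³ − 140x² − 109x − 36) ÷ lead(D) = 5x⁵ ÷ −x² = −5x³. Subtract (−5x³)·D = 5x⁵ − 35x⁴ − 45x³. Remainder: 9x⁴ − 54x³ − 140x² − 109x − 36.
Step 3: lead(9x⁴ − 54x³ − 140x² − 109x − 36) ÷ lead(D) = 9x⁴ ÷ −x² = −9x². Subtract (−9x²)·D = 9x⁴ − 63x³ − 81x². Remainder: 9x³ − 59x² − 109x − 36.
Step 4: lead(9x³ − 59x² − 109x − 36) ÷ lead(D) = 9x³ ÷ −x² = −9x. Subtract (−9x)·D = 9x³ − 63x² − 81x. Remainder: 4x² − 28x − 36.
Step 5: lead(4x² − 28x − 36) ÷ lead(D) = 4x² ÷ −x² = −4. Subtract (−4)·D = 4x² − 28x − 36. Remainder: 0.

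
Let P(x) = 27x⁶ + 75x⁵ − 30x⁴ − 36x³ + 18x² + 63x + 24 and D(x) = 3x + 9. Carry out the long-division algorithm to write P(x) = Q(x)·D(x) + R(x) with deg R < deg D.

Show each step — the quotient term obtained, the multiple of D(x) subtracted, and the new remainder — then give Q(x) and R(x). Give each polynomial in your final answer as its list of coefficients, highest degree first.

Step 1: lead(27x⁶ + 75x⁵ − 30x⁴ − 36x³ + 18x² + 63x + 24) ÷ lead(D) = 27x⁶ ÷ 3x = 9x⁵. Subtract (9x⁵)·D = 27x⁶ + 81x⁵. Remainder: −6x⁵ − 30x⁴ − 36x³ + 18x² + 63x + 24.
Step 2: lead(−6x⁵ − 30x⁴ − 36x³ + 18x² + 63x + 24) ÷ lead(D) = −6x⁵ ÷ 3x = −2x⁴. Subtract (−2x⁴)·D = −6x⁵ − 18x⁴. Remainder: −12x⁴ − 36x³ + 18x² + 63x + 24.
Step 3: lead(−12x⁴ − 36x³ + 18x² + 63x + 24) ÷ lead(D) = −12x⁴ ÷ 3x = −4x³. Subtract (−4x³)·D = −12x⁴ − 36x³. Remainder: 18x² + 63x + 24.
Step 4: lead(18x² + 63x + 24) ÷ lead(D) = 18x² ÷ 3x = 6x. Subtract (6x)·D = 18x² + 54x. Remainder: 9x + 24.
Step 5: lead(9x + 24) ÷ lead(D) = 9x ÷ 3x = 3. Subtract (3)·D = 9x + 27. Remainder: −3.

Q = [9, -2, -4, 0, 6, 3]; R = [-3]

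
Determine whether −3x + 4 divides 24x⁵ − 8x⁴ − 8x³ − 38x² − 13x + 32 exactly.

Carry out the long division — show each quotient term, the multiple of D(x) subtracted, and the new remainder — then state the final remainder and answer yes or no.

Step 1: lead(24x⁵ − 8x⁴ − 8x³ − 38x² − 13x + 32) ÷ lead(D) = 24x⁵ ÷ −3x = −8x⁴. Subtract (−8x⁴)·D = 24x⁵ − 32x⁴. Remainder: 24x⁴ − 8x³ − 38x² − 13x + 32.
Step 2: lead(24x⁴ − 8x³ − 38x² − 13x + 32) ÷ lead(D) = 24x⁴ ÷ −3x = −8x³. Subtract (−8x³)·D = 24x⁴ − 32x³. Remainder: 24x³ − 38x² − 13x + 32.
Step 3: lead(24x³ − 38x² − 13x + 32) ÷ lead(D) = 24x³ ÷ −3x = −8x². Subtract (−8x²)·D = 24x³ − 32x². Remainder: −6x² − 13x + 32.
Step 4: lead(−6x² − 13x + 32) ÷ lead(D) = −6x² ÷ −3x = 2x. Subtract (2x)·D = −6x² + 8x. Remainder: −21x + 32.
Step 5: lead(−21x + 32) ÷ lead(D) = −21x ÷ −3x = 7. Subtract (7)·D = −21x + 28. Remainder: 4.

R(x) = 4, so D(x) is not a factor of P(x). no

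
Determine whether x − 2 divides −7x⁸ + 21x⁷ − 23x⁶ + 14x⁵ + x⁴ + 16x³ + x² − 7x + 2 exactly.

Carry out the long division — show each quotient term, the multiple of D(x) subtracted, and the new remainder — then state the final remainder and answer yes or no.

Step 1: lead(−7x⁸ + 21x⁷ − 23x⁶ + 14x⁵ + x⁴ + 16x³ + x² − 7x + 2) ÷ lead(D) = −7x⁸ ÷ x = −7x⁷. Subtract (−7x⁷)·D = −7x⁸ + 14x⁷. Remainder: 7x⁷ − 23x⁶ + 14x⁵ + x⁴ + 16x³ + x² − 7x + 2.
Step 2: lead(7x⁷ − 23x⁶ + 14x⁵ + x⁴ + 16x³ + x² − 7x + 2) ÷ lead(D) = 7x⁷ ÷ x = 7x⁶. Subtract (7x⁶)·D = 7x⁷ − 14x⁶. Remainder: −9x⁶ + 14x⁵ + x⁴ + 16x³ + x² − 7x + 2.
Step 3: lead(−9x⁶ + 14x⁵ + x⁴ + 16x³ + x² − 7x + 2) ÷ lead(D) = −9x⁶ ÷ x = −9x⁵. Subtract (−9x⁵)·D = −9x⁶ + 18x⁵. Remainder: −4x⁵ + x⁴ + 16x³ + x² − 7x + 2.
Step 4: lead(−4x⁵ + x⁴ + 16x³ + x² − 7x + 2) ÷ lead(D) = −4x⁵ ÷ x = −4x⁴. Subtract (−4x⁴)·D = −4x⁵ + 8x⁴. Remainder: −7x⁴ + 16x³ + x² − 7x + 2.
Step 5: lead(−7x⁴ + 16x³ + x² − 7x + 2) ÷ lead(D) = −7x⁴ ÷ x = −7x³. Subtract (−7x³)·D = −7x⁴ + 14x³. Remainder: 2x³ + x² − 7x + 2.
Step 6: lead(2x³ + x² − 7x + 2) ÷ lead(D) = 2x³ ÷ x = 2x². Subtract (2x²)·D = 2x³ − 4x². Remainder: 5x² − 7x + 2.
Step 7: lead(5x² − 7x + 2) ÷ lead(D) = 5x² ÷ x = 5x. Subtract (5x)·D = 5x² − 10x. Remainder: 3x + 2.
Step 8: lead(3x + 2) ÷ lead(D) = 3x ÷ x = 3. Subtract (3)·D = 3x − 6. Remainder: 8.

R(x) = 8, so D(x) is not a factor of P(x). no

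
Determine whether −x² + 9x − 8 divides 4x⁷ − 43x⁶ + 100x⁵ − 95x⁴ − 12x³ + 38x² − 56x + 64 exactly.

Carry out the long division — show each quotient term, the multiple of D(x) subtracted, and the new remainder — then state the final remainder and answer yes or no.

Step 1: lead(4x⁷ − 43x⁶ + 100x⁵ − 95x⁴ − 12x³ + 38x² − 56x + 64) ÷ lead(D) = 4x⁷ ÷ −x² = −4x⁵. Subtract (−4x⁵)·D = 4x⁷ − 36x⁶ + 32x⁵. Remainder: −7x⁶ + 68x⁵ − 95x⁴ − 12x³ + 38x² − 56x + 64.
Step 2: lead(−7x⁶ + 68x⁵ − 95x⁴ − 12x³ + 38x² − 56x + 64) ÷ lead(D) = −7x⁶ ÷ −x² = 7x⁴. Subtract (7x⁴)·D = −7x⁶ + 63x⁵ − 56x⁴. Remainder: 5x⁵ − 39x⁴ − 12x³ + 38x² − 56x + 64.
Step 3: lead(5x⁵ − 39x⁴ − 12x³ + 38x² − 56x + 64) ÷ lead(D) = 5x⁵ ÷ −x² = −5x³. Subtract (−5x³)·D = 5x⁵ − 45x⁴ + 40x³. Remainder: 6x⁴ − 52x³ + 38x² − 56x + 64.
Step 4: lead(6x⁴ − 52x³ + 38x² − 56x + 64) ÷ lead(D) = 6x⁴ ÷ −x² = −6x². Subtract (−6x²)·D = 6x⁴ − 54x³ + 48x². Remainder: 2x³ − 10x² − 56x + 64.
Step 5: lead(2x³ − 10x² − 56x + 64) ÷ lead(D) = 2x³ ÷ −x² = −2x. Subtract (−2x)·D = 2x³ − 18x² + 16x. Remainder: 8x² − 72x + 64.
Step 6: lead(8x² − 72x + 64) ÷ lead(D) = 8x² ÷ −x² = −8. Subtract (−8)·D = 8x² − 72x + 64. Remainder: 0.

R(x) = 0, so D(x) is a factor of P(x). yes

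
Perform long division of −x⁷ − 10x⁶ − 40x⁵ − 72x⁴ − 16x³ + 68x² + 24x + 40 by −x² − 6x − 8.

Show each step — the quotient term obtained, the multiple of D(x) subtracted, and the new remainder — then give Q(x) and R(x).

Step 1: lead(−x⁷ − 10x⁶ − 40x⁵ − 72x⁴ − 16x³ + 68x² + 24x + 40) ÷ lead(D) = −x⁷ ÷ −x² = x⁵. Subtract (x⁵)·D = −x⁷ − 6x⁶ − 8x⁵. Remainder: −4x⁶ − 32x⁵ − 72x⁴ − 16x³ + 68x² + 24x + 40.
Step 2: lead(−4x⁶ − 32x⁵ − 72x⁴ − 16x³ + 68x² + 24x + 40) ÷ lead(D) = −4x⁶ ÷ −x² = 4x⁴. Subtract (4x⁴)·D = −4x⁶ − 24x⁵ − 32x⁴. Remainder: −8x⁵ − 40x⁴ − 16x³ + 68x² + 24x + 40.
Step 3: lead(−8x⁵ − 40x⁴ − 16x³ + 68x² + 24x + 40) ÷ lead(D) = −8x⁵ ÷ −x² = 8x³. Subtract (8x³)·D = −8x⁵ − 48x⁴ − 64x³. Remainder: 8x⁴ + 48x³ + 68x² + 24x + 40.
Step 4: lead(8x⁴ + 48x³ + 68x² + 24x + 40) ÷ lead(D) = 8x⁴ ÷ −x² = −8x². Subtract (−8x²)·D = 8x⁴ + 48x³ + 64x². Remainder: 4x² + 24x + 40.
Step 5: lead(4x² + 24x + 40) ÷ lead(D) = 4x² ÷ −x² = −4. Subtract (−4)·D = 4x² + 24x + 32. Remainder: 8.

Q(x) = x⁵ + 4x⁴ + 8x³ − 8x² − 4; R(x) = 8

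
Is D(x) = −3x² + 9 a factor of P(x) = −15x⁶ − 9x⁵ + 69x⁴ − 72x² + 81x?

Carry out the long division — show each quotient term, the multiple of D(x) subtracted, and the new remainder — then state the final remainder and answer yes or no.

R(x) = 0, so D(x) is a factor of P(x). yes

Step 1: lead(−15x⁶ − 9x⁵ + 69x⁴ − 72x² + 81x) ÷ lead(D) = −15x⁶ ÷ −3x² = 5x⁴. Subtract (5x⁴)·D = −15x⁶ + 45x⁴. Remainder: −9x⁵ + 24x⁴ − 72x² + 81x.
Step 2: lead(−9x⁵ + 24x⁴ − 72x² + 81x) ÷ lead(D) = −9x⁵ ÷ −3x² = 3x³. Subtract (3x³)·D = −9x⁵ + 27x³. Remainder: 24x⁴ − 27x³ − 72x² + 81x.
Step 3: lead(24x⁴ − 27x³ − 72x² + 81x) ÷ lead(D) = 24x⁴ ÷ −3x² = −8x². Subtract (−8x²)·D = 24x⁴ − 72x². Remainder: −27x³ + 81x.
Step 4: lead(−27x³ + 81x) ÷ lead(D) = −27x³ ÷ −3x² = 9x. Subtract (9x)·D = −27x³ + 81x. Remainder: 0.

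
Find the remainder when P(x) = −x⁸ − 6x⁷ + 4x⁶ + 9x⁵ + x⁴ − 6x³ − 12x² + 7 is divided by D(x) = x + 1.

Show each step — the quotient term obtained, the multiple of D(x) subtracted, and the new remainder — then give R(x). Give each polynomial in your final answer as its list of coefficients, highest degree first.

Step 1: lead(−x⁸ − 6x⁷ + 4x⁶ + 9x⁵ + x⁴ − 6x³ − 12x² + 7) ÷ lead(D) = −x⁸ ÷ x = −x⁷. Subtract (−x⁷)·D = −x⁸ − x⁷. Remainder: −5x⁷ + 4x⁶ + 9x⁵ + x⁴ − 6x³ − 12x² + 7.
Step 2: lead(−5x⁷ + 4x⁶ + 9x⁵ + x⁴ − 6x³ − 12x² + 7) ÷ lead(D) = −5x⁷ ÷ x = −5x⁶. Subtract (−5x⁶)·D = −5x⁷ − 5x⁶. Remainder: 9x⁶ + 9x⁵ + x⁴ − 6x³ − 12x² + 7.
Step 3: lead(9x⁶ + 9x⁵ + x⁴ − 6x³ − 12x² + 7) ÷ lead(D) = 9x⁶ ÷ x = 9x⁵. Subtract (9x⁵)·D = 9x⁶ + 9x⁵. Remainder: x⁴ − 6x³ − 12x² + 7.
Step 4: lead(x⁴ − 6x³ − 12x² + 7) ÷ lead(D) = x⁴ ÷ x = x³. Subtract (x³)·D = x⁴ + x³. Remainder: −7x³ − 12x² + 7.
Step 5: lead(−7x³ − 12x² + 7) ÷ lead(D) = −7x³ ÷ x = −7x². Subtract (−7x²)·D = −7x³ − 7x². Remainder: −5x² + 7.
Step 6: lead(−5x² + 7) ÷ lead(D) = −5x² ÷ x = −5x. Subtract (−5x)·D = −5x² − 5x. Remainder: 5x + 7.
Step 7: lead(5x + 7) ÷ lead(D) = 5x ÷ x = 5. Subtract (5)·D = 5x + 5. Remainder: 2.

R = [2]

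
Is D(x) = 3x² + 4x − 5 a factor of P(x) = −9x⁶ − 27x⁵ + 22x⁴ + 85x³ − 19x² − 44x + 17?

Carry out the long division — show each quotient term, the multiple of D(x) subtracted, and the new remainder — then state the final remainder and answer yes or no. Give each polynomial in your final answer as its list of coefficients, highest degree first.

Step 1: lead(−9x⁶ − 27x⁵ + 22x⁴ + 85x³ − 19x² − 44x + 17) ÷ lead(D) = −9x⁶ ÷ 3x² = −3x⁴. Subtract (−3x⁴)·D = −9x⁶ − 12x⁵ + 15x⁴. Remainder: −15x⁵ + 7x⁴ + 85x³ − 19x² − 44x + 17.
Step 2: lead(−15x⁵ + 7x⁴ + 85x³ − 19x² − 44x + 17) ÷ lead(D) = −15x⁵ ÷ 3x² = −5x³. Subtract (−5x³)·D = −15x⁵ − 20x⁴ + 25x³. Remainder: 27x⁴ + 60x³ − 19x² − 44x + 17.
Step 3: lead(27x⁴ + 60x³ − 19x² − 44x + 17) ÷ lead(D) = 27x⁴ ÷ 3x² = 9x². Subtract (9x²)·D = 27x⁴ + 36x³ − 45x². Remainder: 24x³ + 26x² − 44x + 17.
Step 4: lead(24x³ + 26x² − 44x + 17) ÷ lead(D) = 24x³ ÷ 3x² = 8x. Subtract (8x)·D = 24x³ + 32x² − 40x. Remainder: −6x² − 4x + 17.
Step 5: lead(−6x² − 4x + 17) ÷ lead(D) = −6x² ÷ 3x² = −2. Subtract (−2)·D = −6x² − 8x + 10. Remainder: 4x + 7.

R = [4, 7], so D(x) is not a factor of P(x). no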